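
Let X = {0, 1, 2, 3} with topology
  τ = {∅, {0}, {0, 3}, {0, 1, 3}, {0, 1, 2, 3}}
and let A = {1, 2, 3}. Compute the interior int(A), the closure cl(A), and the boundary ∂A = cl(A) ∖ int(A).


int(A) = ∅, cl(A) = {1, 2, 3}, ∂A = {1, 2, 3}.

Closed sets in (X, τ) are complements of opens:
  closed(X, τ) = {∅, {2}, {1, 2}, {1, 2, 3}, {0, 1, 2, 3}}.
int(A) = ⋃ {U ∈ τ : U ⊆ A}. Opens contained in A: ∅.
Taking the union of these: int(A) = ∅.
cl(A) = ⋂ {C closed : A ⊆ C}. Closed sets containing A: {1, 2, 3}, {0, 1, 2, 3}.
Intersecting these: cl(A) = {1, 2, 3}.
∂A = cl(A) ∖ int(A) = {1, 2, 3} ∖ ∅ = {1, 2, 3}.


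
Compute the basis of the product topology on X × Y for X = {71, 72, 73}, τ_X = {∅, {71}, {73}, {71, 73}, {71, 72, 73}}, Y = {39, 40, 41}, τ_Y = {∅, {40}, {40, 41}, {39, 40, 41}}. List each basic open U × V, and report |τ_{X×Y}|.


Basis B = {∅ × ∅, {71} × {40}, {73} × {40}, {71} × {40, 41}, {71, 73} × {40}, {73} × {40, 41}, {71} × {39, 40, 41}, {71, 72, 73} × {40}, {73} × {39, 40, 41}, {71, 73} × {40, 41}, {71, 73} × {39, 40, 41}, {71, 72, 73} × {40, 41}, {71, 72, 73} × {39, 40, 41}}; |τ_{X×Y}| = 30.

Enumerate products U × V with U ∈ τ_X, V ∈ τ_Y (deduplicated):
  ∅ × ∅ = {} (∅)
  {71} × {40} = {(71,40)}
  {73} × {40} = {(73,40)}
  {71} × {40, 41} = {(71,40), (71,41)}
  {71, 73} × {40} = {(71,40), (73,40)}
  {73} × {40, 41} = {(73,40), (73,41)}
  {71} × {39, 40, 41} = {(71,39), (71,40), (71,41)}
  {71, 72, 73} × {40} = {(71,40), (72,40), (73,40)}
  {73} × {39, 40, 41} = {(73,39), (73,40), (73,41)}
  {71, 73} × {40, 41} = {(71,40), (71,41), (73,40), (73,41)}
  {71, 73} × {39, 40, 41} = {(71,39), (71,40), (71,41), (73,39), (73,40), (73,41)}
  {71, 72, 73} × {40, 41} = {(71,40), (71,41), (72,40), (72,41), (73,40), (73,41)}
  {71, 72, 73} × {39, 40, 41} = {(71,39), (71,40), (71,41), (72,39), (72,40), (72,41), (73,39), (73,40), (73,41)}
These 13 distinct sets form the basis B.
Close under arbitrary unions to get τ_{X×Y}; counting gives |τ_{X×Y}| = 30.


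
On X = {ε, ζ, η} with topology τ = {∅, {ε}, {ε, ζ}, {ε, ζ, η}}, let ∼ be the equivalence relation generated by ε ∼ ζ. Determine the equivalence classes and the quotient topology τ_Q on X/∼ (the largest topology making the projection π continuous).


X/∼ = {[ε=ζ], [η]}; |τ_Q| = 3.

Equivalence classes: [ε=ζ], [η].
Quotient map π: X → X/∼ sends ε ↦ [ε=ζ], ζ ↦ [ε=ζ], η ↦ [η].
For each subset V ⊆ X/∼, compute π^{-1}(V) ⊆ X and check whether π^{-1}(V) ∈ τ. V is open in τ_Q iff π^{-1}(V) ∈ τ.
  V = {}: π^{-1}(V) = ∅ ∈ τ ✓.
  V = {[ε=ζ]}: π^{-1}(V) = {ε, ζ} ∈ τ ✓.
  V = {[η]}: π^{-1}(V) = {η} ∉ τ ✗.
  V = {[ε=ζ], [η]}: π^{-1}(V) = {ε, ζ, η} ∈ τ ✓.
Open sets in the quotient: τ_Q = {{}, {[ε=ζ]}, {[ε=ζ], [η]}} (3 elements).


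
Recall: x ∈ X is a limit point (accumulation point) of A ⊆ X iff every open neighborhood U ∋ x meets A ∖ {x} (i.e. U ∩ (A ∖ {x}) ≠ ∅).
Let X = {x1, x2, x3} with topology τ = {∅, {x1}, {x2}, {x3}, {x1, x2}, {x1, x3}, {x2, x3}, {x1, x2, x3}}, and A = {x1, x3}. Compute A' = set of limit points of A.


A' = ∅

For each x ∈ X, list the open sets U ∈ τ with x ∈ U, then check whether U ∩ (A ∖ {x}) ≠ ∅ for every such U.
  x = x1: open {x1} ∋ x has {x1} ∩ (A ∖ {x1}) = ∅, so x is NOT a limit point.
  x = x2: open {x2} ∋ x has {x2} ∩ (A ∖ {x2}) = ∅, so x is NOT a limit point.
  x = x3: open {x3} ∋ x has {x3} ∩ (A ∖ {x3}) = ∅, so x is NOT a limit point.
Collecting: A' = ∅.


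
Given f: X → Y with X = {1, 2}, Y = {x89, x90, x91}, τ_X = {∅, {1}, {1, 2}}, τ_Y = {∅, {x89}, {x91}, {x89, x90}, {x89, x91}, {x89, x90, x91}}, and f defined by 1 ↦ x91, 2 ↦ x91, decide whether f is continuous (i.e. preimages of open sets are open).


f IS continuous.

Compute f^{-1}(U) for each U ∈ τ_Y:
  U = ∅: f^{-1}(U) = ∅ ∈ τ_X ✓.
  U = {x89}: f^{-1}(U) = ∅ ∈ τ_X ✓.
  U = {x91}: f^{-1}(U) = {1, 2} ∈ τ_X ✓.
  U = {x89, x90}: f^{-1}(U) = ∅ ∈ τ_X ✓.
  U = {x89, x91}: f^{-1}(U) = {1, 2} ∈ τ_X ✓.
  U = {x89, x90, x91}: f^{-1}(U) = {1, 2} ∈ τ_X ✓.
Every preimage lies in τ_X, so f IS continuous.


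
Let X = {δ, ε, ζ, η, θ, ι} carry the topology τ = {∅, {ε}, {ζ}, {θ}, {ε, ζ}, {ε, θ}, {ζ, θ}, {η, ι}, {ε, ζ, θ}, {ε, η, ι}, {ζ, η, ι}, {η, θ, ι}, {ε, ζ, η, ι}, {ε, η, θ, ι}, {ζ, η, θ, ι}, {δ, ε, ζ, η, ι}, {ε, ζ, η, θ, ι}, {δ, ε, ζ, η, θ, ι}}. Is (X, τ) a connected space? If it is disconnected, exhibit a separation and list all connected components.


(X, τ) is disconnected; components = [{θ}, {δ, ε, ζ, η, ι}].

Find clopen sets (U ∈ τ with X ∖ U ∈ τ):
  U = ∅, X ∖ U = {δ, ε, ζ, η, θ, ι} — both open, so U is clopen.
  U = {θ}, X ∖ U = {δ, ε, ζ, η, ι} — both open, so U is clopen.
  U = {δ, ε, ζ, η, ι}, X ∖ U = {θ} — both open, so U is clopen.
  U = {δ, ε, ζ, η, θ, ι}, X ∖ U = ∅ — both open, so U is clopen.
Nontrivial clopen(s) exist: e.g. {θ}. So (X, τ) is disconnected.
Compute connected components by grouping points that agree on all clopens:
  component: {θ}
  component: {δ, ε, ζ, η, ι}


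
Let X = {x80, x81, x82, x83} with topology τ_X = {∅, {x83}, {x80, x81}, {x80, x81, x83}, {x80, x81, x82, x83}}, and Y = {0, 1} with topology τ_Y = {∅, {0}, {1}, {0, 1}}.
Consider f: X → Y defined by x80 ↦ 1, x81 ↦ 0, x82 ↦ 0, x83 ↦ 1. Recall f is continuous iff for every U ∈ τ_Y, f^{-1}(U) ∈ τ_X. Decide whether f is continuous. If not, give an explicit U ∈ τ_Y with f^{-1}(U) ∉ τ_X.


f is NOT continuous.

Compute f^{-1}(U) for each U ∈ τ_Y:
  U = ∅: f^{-1}(U) = ∅ ∈ τ_X ✓.
  U = {0}: f^{-1}(U) = {x81, x82} ∉ τ_X ✗.
  U = {1}: f^{-1}(U) = {x80, x83} ∉ τ_X ✗.
  U = {0, 1}: f^{-1}(U) = {x80, x81, x82, x83} ∈ τ_X ✓.
Found U = {0} with f^{-1}(U) = {x81, x82} not in τ_X. Therefore f is NOT continuous.


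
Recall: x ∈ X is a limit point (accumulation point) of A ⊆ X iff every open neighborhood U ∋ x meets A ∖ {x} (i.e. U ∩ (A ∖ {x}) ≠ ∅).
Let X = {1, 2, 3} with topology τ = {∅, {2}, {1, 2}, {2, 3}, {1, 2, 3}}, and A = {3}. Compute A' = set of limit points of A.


A' = ∅

For each x ∈ X, list the open sets U ∈ τ with x ∈ U, then check whether U ∩ (A ∖ {x}) ≠ ∅ for every such U.
  x = 1: open {1, 2} ∋ x has {1, 2} ∩ (A ∖ {1}) = ∅, so x is NOT a limit point.
  x = 2: open {2} ∋ x has {2} ∩ (A ∖ {2}) = ∅, so x is NOT a limit point.
  x = 3: open {2, 3} ∋ x has {2, 3} ∩ (A ∖ {3}) = ∅, so x is NOT a limit point.
Collecting: A' = ∅.


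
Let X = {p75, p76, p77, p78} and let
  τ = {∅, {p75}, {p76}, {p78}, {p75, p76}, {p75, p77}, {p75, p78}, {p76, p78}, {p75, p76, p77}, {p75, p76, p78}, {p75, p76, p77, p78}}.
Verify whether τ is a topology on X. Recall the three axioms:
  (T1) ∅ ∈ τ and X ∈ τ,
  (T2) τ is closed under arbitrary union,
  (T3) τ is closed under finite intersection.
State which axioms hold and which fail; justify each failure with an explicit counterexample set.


τ is NOT a topology on X.

Axiom (T1): ∅ ∈ τ? Yes; X ∈ τ? Yes.
Axiom (T2/T3): check pairwise unions and intersections of members of τ.
Counterexample for (T2): {p78} ∪ {p75, p77} = {p75, p77, p78} ∉ τ. Therefore τ is NOT a topology.


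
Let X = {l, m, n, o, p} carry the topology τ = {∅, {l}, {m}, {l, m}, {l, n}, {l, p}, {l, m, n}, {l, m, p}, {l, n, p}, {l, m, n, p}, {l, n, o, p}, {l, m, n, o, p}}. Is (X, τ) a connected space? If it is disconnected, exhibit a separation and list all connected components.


(X, τ) is disconnected; components = [{m}, {l, n, o, p}].

Find clopen sets (U ∈ τ with X ∖ U ∈ τ):
  U = ∅, X ∖ U = {l, m, n, o, p} — both open, so U is clopen.
  U = {m}, X ∖ U = {l, n, o, p} — both open, so U is clopen.
  U = {l, n, o, p}, X ∖ U = {m} — both open, so U is clopen.
  U = {l, m, n, o, p}, X ∖ U = ∅ — both open, so U is clopen.
Nontrivial clopen(s) exist: e.g. {l, n, o, p}. So (X, τ) is disconnected.
Compute connected components by grouping points that agree on all clopens:
  component: {m}
  component: {l, n, o, p}


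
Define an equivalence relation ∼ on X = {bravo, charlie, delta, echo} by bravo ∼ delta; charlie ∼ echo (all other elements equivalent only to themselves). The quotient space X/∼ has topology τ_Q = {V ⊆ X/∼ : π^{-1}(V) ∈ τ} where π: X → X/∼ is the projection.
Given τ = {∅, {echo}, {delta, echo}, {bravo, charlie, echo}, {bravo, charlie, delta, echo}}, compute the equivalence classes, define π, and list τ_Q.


X/∼ = {[bravo=delta], [charlie=echo]}; |τ_Q| = 2.

Equivalence classes: [bravo=delta], [charlie=echo].
Quotient map π: X → X/∼ sends bravo ↦ [bravo=delta], charlie ↦ [charlie=echo], delta ↦ [bravo=delta], echo ↦ [charlie=echo].
For each subset V ⊆ X/∼, compute π^{-1}(V) ⊆ X and check whether π^{-1}(V) ∈ τ. V is open in τ_Q iff π^{-1}(V) ∈ τ.
  V = {}: π^{-1}(V) = ∅ ∈ τ ✓.
  V = {[bravo=delta]}: π^{-1}(V) = {bravo, delta} ∉ τ ✗.
  V = {[charlie=echo]}: π^{-1}(V) = {charlie, echo} ∉ τ ✗.
  V = {[bravo=delta], [charlie=echo]}: π^{-1}(V) = {bravo, charlie, delta, echo} ∈ τ ✓.
Open sets in the quotient: τ_Q = {{}, {[bravo=delta], [charlie=echo]}} (2 elements).


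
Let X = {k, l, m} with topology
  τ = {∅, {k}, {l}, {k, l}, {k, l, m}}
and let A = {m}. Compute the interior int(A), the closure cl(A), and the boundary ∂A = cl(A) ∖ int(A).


int(A) = ∅, cl(A) = {m}, ∂A = {m}.

Closed sets in (X, τ) are complements of opens:
  closed(X, τ) = {∅, {m}, {k, m}, {l, m}, {k, l, m}}.
int(A) = ⋃ {U ∈ τ : U ⊆ A}. Opens contained in A: ∅.
Taking the union of these: int(A) = ∅.
cl(A) = ⋂ {C closed : A ⊆ C}. Closed sets containing A: {m}, {k, m}, {l, m}, {k, l, m}.
Intersecting these: cl(A) = {m}.
∂A = cl(A) ∖ int(A) = {m} ∖ ∅ = {m}.


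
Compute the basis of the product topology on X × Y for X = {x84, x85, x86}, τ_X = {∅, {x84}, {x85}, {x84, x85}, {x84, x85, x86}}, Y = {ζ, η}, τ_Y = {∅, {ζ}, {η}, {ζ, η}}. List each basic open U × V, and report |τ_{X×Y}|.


Basis B = {∅ × ∅, {x84} × {ζ}, {x84} × {η}, {x85} × {ζ}, {x85} × {η}, {x84} × {ζ, η}, {x84, x85} × {ζ}, {x84, x85} × {η}, {x85} × {ζ, η}, {x84, x85, x86} × {ζ}, {x84, x85, x86} × {η}, {x84, x85} × {ζ, η}, {x84, x85, x86} × {ζ, η}}; |τ_{X×Y}| = 25.

Enumerate products U × V with U ∈ τ_X, V ∈ τ_Y (deduplicated):
  ∅ × ∅ = {} (∅)
  {x84} × {ζ} = {(x84,ζ)}
  {x84} × {η} = {(x84,η)}
  {x85} × {ζ} = {(x85,ζ)}
  {x85} × {η} = {(x85,η)}
  {x84} × {ζ, η} = {(x84,ζ), (x84,η)}
  {x84, x85} × {ζ} = {(x84,ζ), (x85,ζ)}
  {x84, x85} × {η} = {(x84,η), (x85,η)}
  {x85} × {ζ, η} = {(x85,ζ), (x85,η)}
  {x84, x85, x86} × {ζ} = {(x84,ζ), (x85,ζ), (x86,ζ)}
  {x84, x85, x86} × {η} = {(x84,η), (x85,η), (x86,η)}
  {x84, x85} × {ζ, η} = {(x84,ζ), (x84,η), (x85,ζ), (x85,η)}
  {x84, x85, x86} × {ζ, η} = {(x84,ζ), (x84,η), (x85,ζ), (x85,η), (x86,ζ), (x86,η)}
These 13 distinct sets form the basis B.
Close under arbitrary unions to get τ_{X×Y}; counting gives |τ_{X×Y}| = 25.


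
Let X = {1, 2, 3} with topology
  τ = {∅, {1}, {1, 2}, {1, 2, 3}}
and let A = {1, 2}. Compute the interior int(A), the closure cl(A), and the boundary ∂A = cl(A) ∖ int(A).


int(A) = {1, 2}, cl(A) = {1, 2, 3}, ∂A = {3}.

Closed sets in (X, τ) are complements of opens:
  closed(X, τ) = {∅, {3}, {2, 3}, {1, 2, 3}}.
int(A) = ⋃ {U ∈ τ : U ⊆ A}. Opens contained in A: ∅, {1}, {1, 2}.
Taking the union of these: int(A) = {1, 2}.
cl(A) = ⋂ {C closed : A ⊆ C}. Closed sets containing A: {1, 2, 3}.
Intersecting these: cl(A) = {1, 2, 3}.
∂A = cl(A) ∖ int(A) = {1, 2, 3} ∖ {1, 2} = {3}.


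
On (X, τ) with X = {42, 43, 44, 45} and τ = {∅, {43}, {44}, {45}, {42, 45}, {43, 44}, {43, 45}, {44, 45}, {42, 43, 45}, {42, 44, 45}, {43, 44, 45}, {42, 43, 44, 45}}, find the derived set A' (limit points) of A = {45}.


A' = {42}

For each x ∈ X, list the open sets U ∈ τ with x ∈ U, then check whether U ∩ (A ∖ {x}) ≠ ∅ for every such U.
  x = 42: opens ∋ x are {42, 45}, {42, 43, 45}, {42, 44, 45}, {42, 43, 44, 45}; each meets A ∖ {42}, so x IS a limit point.
  x = 43: open {43} ∋ x has {43} ∩ (A ∖ {43}) = ∅, so x is NOT a limit point.
  x = 44: open {44} ∋ x has {44} ∩ (A ∖ {44}) = ∅, so x is NOT a limit point.
  x = 45: open {45} ∋ x has {45} ∩ (A ∖ {45}) = ∅, so x is NOT a limit point.
Collecting: A' = {42}.


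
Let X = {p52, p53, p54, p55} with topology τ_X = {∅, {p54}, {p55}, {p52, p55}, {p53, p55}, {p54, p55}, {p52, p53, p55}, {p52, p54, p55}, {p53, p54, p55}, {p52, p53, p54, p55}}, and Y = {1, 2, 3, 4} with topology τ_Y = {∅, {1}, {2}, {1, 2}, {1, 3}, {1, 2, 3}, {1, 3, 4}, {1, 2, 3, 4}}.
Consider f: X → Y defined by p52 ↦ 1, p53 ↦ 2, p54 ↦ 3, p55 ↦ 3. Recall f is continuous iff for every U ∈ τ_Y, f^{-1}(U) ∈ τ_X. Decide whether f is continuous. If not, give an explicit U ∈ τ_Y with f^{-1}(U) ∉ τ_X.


f is NOT continuous.

Compute f^{-1}(U) for each U ∈ τ_Y:
  U = ∅: f^{-1}(U) = ∅ ∈ τ_X ✓.
  U = {1}: f^{-1}(U) = {p52} ∉ τ_X ✗.
  U = {2}: f^{-1}(U) = {p53} ∉ τ_X ✗.
  U = {1, 2}: f^{-1}(U) = {p52, p53} ∉ τ_X ✗.
  U = {1, 3}: f^{-1}(U) = {p52, p54, p55} ∈ τ_X ✓.
  U = {1, 2, 3}: f^{-1}(U) = {p52, p53, p54, p55} ∈ τ_X ✓.
  U = {1, 3, 4}: f^{-1}(U) = {p52, p54, p55} ∈ τ_X ✓.
  U = {1, 2, 3, 4}: f^{-1}(U) = {p52, p53, p54, p55} ∈ τ_X ✓.
Found U = {1} with f^{-1}(U) = {p52} not in τ_X. Therefore f is NOT continuous.


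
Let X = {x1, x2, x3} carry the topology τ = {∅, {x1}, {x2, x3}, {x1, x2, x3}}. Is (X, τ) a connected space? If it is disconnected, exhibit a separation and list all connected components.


(X, τ) is disconnected; components = [{x1}, {x2, x3}].

Find clopen sets (U ∈ τ with X ∖ U ∈ τ):
  U = ∅, X ∖ U = {x1, x2, x3} — both open, so U is clopen.
  U = {x1}, X ∖ U = {x2, x3} — both open, so U is clopen.
  U = {x2, x3}, X ∖ U = {x1} — both open, so U is clopen.
  U = {x1, x2, x3}, X ∖ U = ∅ — both open, so U is clopen.
Nontrivial clopen(s) exist: e.g. {x1}. So (X, τ) is disconnected.
Compute connected components by grouping points that agree on all clopens:
  component: {x1}
  component: {x2, x3}


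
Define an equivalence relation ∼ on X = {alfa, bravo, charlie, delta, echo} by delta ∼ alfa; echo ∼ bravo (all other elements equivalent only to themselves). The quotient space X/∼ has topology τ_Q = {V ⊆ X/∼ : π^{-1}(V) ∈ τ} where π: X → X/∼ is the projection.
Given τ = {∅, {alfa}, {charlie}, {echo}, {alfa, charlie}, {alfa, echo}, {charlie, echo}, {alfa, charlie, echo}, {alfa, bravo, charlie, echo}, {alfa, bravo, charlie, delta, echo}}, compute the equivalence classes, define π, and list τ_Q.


X/∼ = {[alfa=delta], [bravo=echo], [charlie]}; |τ_Q| = 3.

Equivalence classes: [alfa=delta], [bravo=echo], [charlie].
Quotient map π: X → X/∼ sends alfa ↦ [alfa=delta], bravo ↦ [bravo=echo], charlie ↦ [charlie], delta ↦ [alfa=delta], echo ↦ [bravo=echo].
For each subset V ⊆ X/∼, compute π^{-1}(V) ⊆ X and check whether π^{-1}(V) ∈ τ. V is open in τ_Q iff π^{-1}(V) ∈ τ.
  V = {}: π^{-1}(V) = ∅ ∈ τ ✓.
  V = {[alfa=delta]}: π^{-1}(V) = {alfa, delta} ∉ τ ✗.
  V = {[bravo=echo]}: π^{-1}(V) = {bravo, echo} ∉ τ ✗.
  V = {[alfa=delta], [bravo=echo]}: π^{-1}(V) = {alfa, bravo, delta, echo} ∉ τ ✗.
  V = {[charlie]}: π^{-1}(V) = {charlie} ∈ τ ✓.
  V = {[alfa=delta], [charlie]}: π^{-1}(V) = {alfa, charlie, delta} ∉ τ ✗.
  V = {[bravo=echo], [charlie]}: π^{-1}(V) = {bravo, charlie, echo} ∉ τ ✗.
  V = {[alfa=delta], [bravo=echo], [charlie]}: π^{-1}(V) = {alfa, bravo, charlie, delta, echo} ∈ τ ✓.
Open sets in the quotient: τ_Q = {{}, {[charlie]}, {[alfa=delta], [bravo=echo], [charlie]}} (3 elements).


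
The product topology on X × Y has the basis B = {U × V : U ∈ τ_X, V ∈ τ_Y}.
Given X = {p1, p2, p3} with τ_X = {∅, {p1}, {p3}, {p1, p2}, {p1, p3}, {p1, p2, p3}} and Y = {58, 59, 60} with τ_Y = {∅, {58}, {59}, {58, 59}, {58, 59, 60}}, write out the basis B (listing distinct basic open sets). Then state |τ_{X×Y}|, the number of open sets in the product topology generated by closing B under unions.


Basis B = {∅ × ∅, {p1} × {58}, {p1} × {59}, {p3} × {58}, {p3} × {59}, {p1} × {58, 59}, {p1, p2} × {58}, {p1, p3} × {58}, {p1, p2} × {59}, {p1, p3} × {59}, {p3} × {58, 59}, {p1} × {58, 59, 60}, {p1, p2, p3} × {58}, {p1, p2, p3} × {59}, {p3} × {58, 59, 60}, {p1, p2} × {58, 59}, {p1, p3} × {58, 59}, {p1, p2} × {58, 59, 60}, {p1, p3} × {58, 59, 60}, {p1, p2, p3} × {58, 59}, {p1, p2, p3} × {58, 59, 60}}; |τ_{X×Y}| = 70.

Enumerate products U × V with U ∈ τ_X, V ∈ τ_Y (deduplicated):
  ∅ × ∅ = {} (∅)
  {p1} × {58} = {(p1,58)}
  {p1} × {59} = {(p1,59)}
  {p3} × {58} = {(p3,58)}
  {p3} × {59} = {(p3,59)}
  {p1} × {58, 59} = {(p1,58), (p1,59)}
  {p1, p2} × {58} = {(p1,58), (p2,58)}
  {p1, p3} × {58} = {(p1,58), (p3,58)}
  {p1, p2} × {59} = {(p1,59), (p2,59)}
  {p1, p3} × {59} = {(p1,59), (p3,59)}
  {p3} × {58, 59} = {(p3,58), (p3,59)}
  {p1} × {58, 59, 60} = {(p1,58), (p1,59), (p1,60)}
  {p1, p2, p3} × {58} = {(p1,58), (p2,58), (p3,58)}
  {p1, p2, p3} × {59} = {(p1,59), (p2,59), (p3,59)}
  {p3} × {58, 59, 60} = {(p3,58), (p3,59), (p3,60)}
  {p1, p2} × {58, 59} = {(p1,58), (p1,59), (p2,58), (p2,59)}
  {p1, p3} × {58, 59} = {(p1,58), (p1,59), (p3,58), (p3,59)}
  {p1, p2} × {58, 59, 60} = {(p1,58), (p1,59), (p1,60), (p2,58), (p2,59), (p2,60)}
  {p1, p3} × {58, 59, 60} = {(p1,58), (p1,59), (p1,60), (p3,58), (p3,59), (p3,60)}
  {p1, p2, p3} × {58, 59} = {(p1,58), (p1,59), (p2,58), (p2,59), (p3,58), (p3,59)}
  {p1, p2, p3} × {58, 59, 60} = {(p1,58), (p1,59), (p1,60), (p2,58), (p2,59), (p2,60), (p3,58), (p3,59), (p3,60)}
These 21 distinct sets form the basis B.
Close under arbitrary unions to get τ_{X×Y}; counting gives |τ_{X×Y}| = 70.


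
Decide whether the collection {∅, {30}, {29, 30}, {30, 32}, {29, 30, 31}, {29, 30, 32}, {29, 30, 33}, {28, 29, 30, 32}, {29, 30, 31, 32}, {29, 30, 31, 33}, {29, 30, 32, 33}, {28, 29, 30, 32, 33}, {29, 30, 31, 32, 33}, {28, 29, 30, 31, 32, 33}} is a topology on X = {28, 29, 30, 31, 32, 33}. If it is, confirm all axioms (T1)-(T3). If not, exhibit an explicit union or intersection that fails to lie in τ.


τ is NOT a topology on X.

Axiom (T1): ∅ ∈ τ? Yes; X ∈ τ? Yes.
Axiom (T2/T3): check pairwise unions and intersections of members of τ.
Counterexample for (T2): {29, 30, 31} ∪ {28, 29, 30, 32} = {28, 29, 30, 31, 32} ∉ τ. Therefore τ is NOT a topology.


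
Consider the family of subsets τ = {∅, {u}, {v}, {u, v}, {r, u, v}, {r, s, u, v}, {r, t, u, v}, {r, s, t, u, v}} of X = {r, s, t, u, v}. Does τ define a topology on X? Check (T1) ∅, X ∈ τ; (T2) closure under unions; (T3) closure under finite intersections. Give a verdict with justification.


τ IS a topology on X.

Axiom (T1): ∅ ∈ τ? Yes; X ∈ τ? Yes.
Axiom (T2/T3): check pairwise unions and intersections of members of τ.
All pairwise intersections and unions checked — each lies in τ. Therefore τ satisfies (T1), (T2), (T3): it IS a topology on X.


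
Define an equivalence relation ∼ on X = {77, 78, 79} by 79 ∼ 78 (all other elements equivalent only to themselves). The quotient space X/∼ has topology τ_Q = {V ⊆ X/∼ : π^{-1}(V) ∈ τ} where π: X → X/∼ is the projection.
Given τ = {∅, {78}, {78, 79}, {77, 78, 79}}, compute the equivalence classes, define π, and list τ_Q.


X/∼ = {[77], [78=79]}; |τ_Q| = 3.

Equivalence classes: [77], [78=79].
Quotient map π: X → X/∼ sends 77 ↦ [77], 78 ↦ [78=79], 79 ↦ [78=79].
For each subset V ⊆ X/∼, compute π^{-1}(V) ⊆ X and check whether π^{-1}(V) ∈ τ. V is open in τ_Q iff π^{-1}(V) ∈ τ.
  V = {}: π^{-1}(V) = ∅ ∈ τ ✓.
  V = {[77]}: π^{-1}(V) = {77} ∉ τ ✗.
  V = {[78=79]}: π^{-1}(V) = {78, 79} ∈ τ ✓.
  V = {[77], [78=79]}: π^{-1}(V) = {77, 78, 79} ∈ τ ✓.
Open sets in the quotient: τ_Q = {{}, {[78=79]}, {[77], [78=79]}} (3 elements).


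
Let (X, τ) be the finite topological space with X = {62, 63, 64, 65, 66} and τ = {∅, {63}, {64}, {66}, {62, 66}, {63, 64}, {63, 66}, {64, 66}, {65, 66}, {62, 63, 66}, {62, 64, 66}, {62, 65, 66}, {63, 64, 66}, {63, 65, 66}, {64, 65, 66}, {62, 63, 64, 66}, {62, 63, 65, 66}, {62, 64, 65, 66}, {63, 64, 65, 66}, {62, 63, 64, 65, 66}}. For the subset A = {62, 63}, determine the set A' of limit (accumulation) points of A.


A' = ∅

For each x ∈ X, list the open sets U ∈ τ with x ∈ U, then check whether U ∩ (A ∖ {x}) ≠ ∅ for every such U.
  x = 62: open {62, 66} ∋ x has {62, 66} ∩ (A ∖ {62}) = ∅, so x is NOT a limit point.
  x = 63: open {63} ∋ x has {63} ∩ (A ∖ {63}) = ∅, so x is NOT a limit point.
  x = 64: open {64} ∋ x has {64} ∩ (A ∖ {64}) = ∅, so x is NOT a limit point.
  x = 65: open {65, 66} ∋ x has {65, 66} ∩ (A ∖ {65}) = ∅, so x is NOT a limit point.
  x = 66: open {66} ∋ x has {66} ∩ (A ∖ {66}) = ∅, so x is NOT a limit point.
Collecting: A' = ∅.


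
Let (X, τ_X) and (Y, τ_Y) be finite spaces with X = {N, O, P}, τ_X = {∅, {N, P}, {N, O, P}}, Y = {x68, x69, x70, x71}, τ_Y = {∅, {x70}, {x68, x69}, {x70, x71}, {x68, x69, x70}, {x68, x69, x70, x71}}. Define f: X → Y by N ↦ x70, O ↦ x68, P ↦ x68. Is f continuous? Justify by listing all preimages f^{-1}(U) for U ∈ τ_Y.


f is NOT continuous.

Compute f^{-1}(U) for each U ∈ τ_Y:
  U = ∅: f^{-1}(U) = ∅ ∈ τ_X ✓.
  U = {x70}: f^{-1}(U) = {N} ∉ τ_X ✗.
  U = {x68, x69}: f^{-1}(U) = {O, P} ∉ τ_X ✗.
  U = {x70, x71}: f^{-1}(U) = {N} ∉ τ_X ✗.
  U = {x68, x69, x70}: f^{-1}(U) = {N, O, P} ∈ τ_X ✓.
  U = {x68, x69, x70, x71}: f^{-1}(U) = {N, O, P} ∈ τ_X ✓.
Found U = {x70} with f^{-1}(U) = {N} not in τ_X. Therefore f is NOT continuous.


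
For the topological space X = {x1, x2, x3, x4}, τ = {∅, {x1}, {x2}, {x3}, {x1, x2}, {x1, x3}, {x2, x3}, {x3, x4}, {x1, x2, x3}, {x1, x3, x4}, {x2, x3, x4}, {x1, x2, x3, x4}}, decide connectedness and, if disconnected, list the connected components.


(X, τ) is disconnected; components = [{x1}, {x2}, {x3, x4}].

Find clopen sets (U ∈ τ with X ∖ U ∈ τ):
  U = ∅, X ∖ U = {x1, x2, x3, x4} — both open, so U is clopen.
  U = {x1}, X ∖ U = {x2, x3, x4} — both open, so U is clopen.
  U = {x2}, X ∖ U = {x1, x3, x4} — both open, so U is clopen.
  U = {x1, x2}, X ∖ U = {x3, x4} — both open, so U is clopen.
  U = {x3, x4}, X ∖ U = {x1, x2} — both open, so U is clopen.
  U = {x1, x3, x4}, X ∖ U = {x2} — both open, so U is clopen.
  U = {x2, x3, x4}, X ∖ U = {x1} — both open, so U is clopen.
  U = {x1, x2, x3, x4}, X ∖ U = ∅ — both open, so U is clopen.
Nontrivial clopen(s) exist: e.g. {x2}. So (X, τ) is disconnected.
Compute connected components by grouping points that agree on all clopens:
  component: {x1}
  component: {x2}
  component: {x3, x4}


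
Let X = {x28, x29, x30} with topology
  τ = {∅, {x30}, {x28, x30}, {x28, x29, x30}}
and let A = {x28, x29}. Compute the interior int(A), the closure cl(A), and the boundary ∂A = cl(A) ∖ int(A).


int(A) = ∅, cl(A) = {x28, x29}, ∂A = {x28, x29}.

Closed sets in (X, τ) are complements of opens:
  closed(X, τ) = {∅, {x29}, {x28, x29}, {x28, x29, x30}}.
int(A) = ⋃ {U ∈ τ : U ⊆ A}. Opens contained in A: ∅.
Taking the union of these: int(A) = ∅.
cl(A) = ⋂ {C closed : A ⊆ C}. Closed sets containing A: {x28, x29}, {x28, x29, x30}.
Intersecting these: cl(A) = {x28, x29}.
∂A = cl(A) ∖ int(A) = {x28, x29} ∖ ∅ = {x28, x29}.


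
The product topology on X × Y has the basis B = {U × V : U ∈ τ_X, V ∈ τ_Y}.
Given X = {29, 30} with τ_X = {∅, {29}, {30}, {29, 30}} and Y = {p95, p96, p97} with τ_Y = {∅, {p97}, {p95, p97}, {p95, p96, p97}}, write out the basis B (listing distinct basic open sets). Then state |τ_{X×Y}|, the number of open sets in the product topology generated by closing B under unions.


Basis B = {∅ × ∅, {29} × {p97}, {30} × {p97}, {29} × {p95, p97}, {29, 30} × {p97}, {30} × {p95, p97}, {29} × {p95, p96, p97}, {30} × {p95, p96, p97}, {29, 30} × {p95, p97}, {29, 30} × {p95, p96, p97}}; |τ_{X×Y}| = 16.

Enumerate products U × V with U ∈ τ_X, V ∈ τ_Y (deduplicated):
  ∅ × ∅ = {} (∅)
  {29} × {p97} = {(29,p97)}
  {30} × {p97} = {(30,p97)}
  {29} × {p95, p97} = {(29,p95), (29,p97)}
  {29, 30} × {p97} = {(29,p97), (30,p97)}
  {30} × {p95, p97} = {(30,p95), (30,p97)}
  {29} × {p95, p96, p97} = {(29,p95), (29,p96), (29,p97)}
  {30} × {p95, p96, p97} = {(30,p95), (30,p96), (30,p97)}
  {29, 30} × {p95, p97} = {(29,p95), (29,p97), (30,p95), (30,p97)}
  {29, 30} × {p95, p96, p97} = {(29,p95), (29,p96), (29,p97), (30,p95), (30,p96), (30,p97)}
These 10 distinct sets form the basis B.
Close under arbitrary unions to get τ_{X×Y}; counting gives |τ_{X×Y}| = 16.


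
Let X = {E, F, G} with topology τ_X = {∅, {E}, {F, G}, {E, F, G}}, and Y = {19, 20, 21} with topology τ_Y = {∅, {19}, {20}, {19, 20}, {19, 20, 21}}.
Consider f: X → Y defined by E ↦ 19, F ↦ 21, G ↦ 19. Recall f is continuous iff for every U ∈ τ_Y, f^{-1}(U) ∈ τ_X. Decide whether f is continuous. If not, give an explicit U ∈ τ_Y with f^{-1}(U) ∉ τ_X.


f is NOT continuous.

Compute f^{-1}(U) for each U ∈ τ_Y:
  U = ∅: f^{-1}(U) = ∅ ∈ τ_X ✓.
  U = {19}: f^{-1}(U) = {E, G} ∉ τ_X ✗.
  U = {20}: f^{-1}(U) = ∅ ∈ τ_X ✓.
  U = {19, 20}: f^{-1}(U) = {E, G} ∉ τ_X ✗.
  U = {19, 20, 21}: f^{-1}(U) = {E, F, G} ∈ τ_X ✓.
Found U = {19} with f^{-1}(U) = {E, G} not in τ_X. Therefore f is NOT continuous.


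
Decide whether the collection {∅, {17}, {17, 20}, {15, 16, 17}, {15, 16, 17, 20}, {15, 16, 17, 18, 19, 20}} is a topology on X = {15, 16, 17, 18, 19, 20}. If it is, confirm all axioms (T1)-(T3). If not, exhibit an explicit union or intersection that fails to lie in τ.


τ IS a topology on X.

Axiom (T1): ∅ ∈ τ? Yes; X ∈ τ? Yes.
Axiom (T2/T3): check pairwise unions and intersections of members of τ.
All pairwise intersections and unions checked — each lies in τ. Therefore τ satisfies (T1), (T2), (T3): it IS a topology on X.


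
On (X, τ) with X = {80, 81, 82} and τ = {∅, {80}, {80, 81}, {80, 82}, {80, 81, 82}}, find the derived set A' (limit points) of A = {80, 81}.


A' = {81, 82}

For each x ∈ X, list the open sets U ∈ τ with x ∈ U, then check whether U ∩ (A ∖ {x}) ≠ ∅ for every such U.
  x = 80: open {80} ∋ x has {80} ∩ (A ∖ {80}) = ∅, so x is NOT a limit point.
  x = 81: opens ∋ x are {80, 81}, {80, 81, 82}; each meets A ∖ {81}, so x IS a limit point.
  x = 82: opens ∋ x are {80, 82}, {80, 81, 82}; each meets A ∖ {82}, so x IS a limit point.
Collecting: A' = {81, 82}.


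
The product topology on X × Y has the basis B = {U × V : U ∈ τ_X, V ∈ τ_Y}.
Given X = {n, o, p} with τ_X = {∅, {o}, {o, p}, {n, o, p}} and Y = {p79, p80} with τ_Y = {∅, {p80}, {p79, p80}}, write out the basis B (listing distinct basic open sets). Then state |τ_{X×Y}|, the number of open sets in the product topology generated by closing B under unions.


Basis B = {∅ × ∅, {o} × {p80}, {o} × {p79, p80}, {o, p} × {p80}, {n, o, p} × {p80}, {o, p} × {p79, p80}, {n, o, p} × {p79, p80}}; |τ_{X×Y}| = 10.

Enumerate products U × V with U ∈ τ_X, V ∈ τ_Y (deduplicated):
  ∅ × ∅ = {} (∅)
  {o} × {p80} = {(o,p80)}
  {o} × {p79, p80} = {(o,p79), (o,p80)}
  {o, p} × {p80} = {(o,p80), (p,p80)}
  {n, o, p} × {p80} = {(n,p80), (o,p80), (p,p80)}
  {o, p} × {p79, p80} = {(o,p79), (o,p80), (p,p79), (p,p80)}
  {n, o, p} × {p79, p80} = {(n,p79), (n,p80), (o,p79), (o,p80), (p,p79), (p,p80)}
These 7 distinct sets form the basis B.
Close under arbitrary unions to get τ_{X×Y}; counting gives |τ_{X×Y}| = 10.


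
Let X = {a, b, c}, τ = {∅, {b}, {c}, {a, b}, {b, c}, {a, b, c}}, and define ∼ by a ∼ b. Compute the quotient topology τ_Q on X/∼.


X/∼ = {[a=b], [c]}; |τ_Q| = 4.

Equivalence classes: [a=b], [c].
Quotient map π: X → X/∼ sends a ↦ [a=b], b ↦ [a=b], c ↦ [c].
For each subset V ⊆ X/∼, compute π^{-1}(V) ⊆ X and check whether π^{-1}(V) ∈ τ. V is open in τ_Q iff π^{-1}(V) ∈ τ.
  V = {}: π^{-1}(V) = ∅ ∈ τ ✓.
  V = {[a=b]}: π^{-1}(V) = {a, b} ∈ τ ✓.
  V = {[c]}: π^{-1}(V) = {c} ∈ τ ✓.
  V = {[a=b], [c]}: π^{-1}(V) = {a, b, c} ∈ τ ✓.
Open sets in the quotient: τ_Q = {{}, {[a=b]}, {[c]}, {[a=b], [c]}} (4 elements).


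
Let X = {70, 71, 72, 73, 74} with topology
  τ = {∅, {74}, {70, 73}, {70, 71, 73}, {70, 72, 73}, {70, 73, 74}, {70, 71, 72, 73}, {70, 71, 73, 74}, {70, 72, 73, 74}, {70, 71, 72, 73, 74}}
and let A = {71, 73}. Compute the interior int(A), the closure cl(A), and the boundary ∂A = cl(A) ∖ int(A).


int(A) = ∅, cl(A) = {70, 71, 72, 73}, ∂A = {70, 71, 72, 73}.

Closed sets in (X, τ) are complements of opens:
  closed(X, τ) = {∅, {71}, {72}, {74}, {71, 72}, {71, 74}, {72, 74}, {71, 72, 74}, {70, 71, 72, 73}, {70, 71, 72, 73, 74}}.
int(A) = ⋃ {U ∈ τ : U ⊆ A}. Opens contained in A: ∅.
Taking the union of these: int(A) = ∅.
cl(A) = ⋂ {C closed : A ⊆ C}. Closed sets containing A: {70, 71, 72, 73}, {70, 71, 72, 73, 74}.
Intersecting these: cl(A) = {70, 71, 72, 73}.
∂A = cl(A) ∖ int(A) = {70, 71, 72, 73} ∖ ∅ = {70, 71, 72, 73}.


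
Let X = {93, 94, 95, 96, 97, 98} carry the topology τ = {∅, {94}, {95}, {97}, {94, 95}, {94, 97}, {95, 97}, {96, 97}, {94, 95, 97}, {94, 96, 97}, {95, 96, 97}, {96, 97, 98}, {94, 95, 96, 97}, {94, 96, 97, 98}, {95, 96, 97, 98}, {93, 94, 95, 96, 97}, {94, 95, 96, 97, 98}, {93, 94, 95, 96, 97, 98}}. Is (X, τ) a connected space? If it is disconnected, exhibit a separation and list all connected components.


(X, τ) is connected.

Find clopen sets (U ∈ τ with X ∖ U ∈ τ):
  U = ∅, X ∖ U = {93, 94, 95, 96, 97, 98} — both open, so U is clopen.
  U = {93, 94, 95, 96, 97, 98}, X ∖ U = ∅ — both open, so U is clopen.
Only trivial clopens (∅ and X) exist, so (X, τ) is connected.
Compute connected components by grouping points that agree on all clopens:
  component: {93, 94, 95, 96, 97, 98}


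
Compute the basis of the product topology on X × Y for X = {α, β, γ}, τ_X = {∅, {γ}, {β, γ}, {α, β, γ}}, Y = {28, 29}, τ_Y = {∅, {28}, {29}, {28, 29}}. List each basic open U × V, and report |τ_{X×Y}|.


Basis B = {∅ × ∅, {γ} × {28}, {γ} × {29}, {β, γ} × {28}, {β, γ} × {29}, {γ} × {28, 29}, {α, β, γ} × {28}, {α, β, γ} × {29}, {β, γ} × {28, 29}, {α, β, γ} × {28, 29}}; |τ_{X×Y}| = 16.

Enumerate products U × V with U ∈ τ_X, V ∈ τ_Y (deduplicated):
  ∅ × ∅ = {} (∅)
  {γ} × {28} = {(γ,28)}
  {γ} × {29} = {(γ,29)}
  {β, γ} × {28} = {(β,28), (γ,28)}
  {β, γ} × {29} = {(β,29), (γ,29)}
  {γ} × {28, 29} = {(γ,28), (γ,29)}
  {α, β, γ} × {28} = {(α,28), (β,28), (γ,28)}
  {α, β, γ} × {29} = {(α,29), (β,29), (γ,29)}
  {β, γ} × {28, 29} = {(β,28), (β,29), (γ,28), (γ,29)}
  {α, β, γ} × {28, 29} = {(α,28), (α,29), (β,28), (β,29), (γ,28), (γ,29)}
These 10 distinct sets form the basis B.
Close under arbitrary unions to get τ_{X×Y}; counting gives |τ_{X×Y}| = 16.


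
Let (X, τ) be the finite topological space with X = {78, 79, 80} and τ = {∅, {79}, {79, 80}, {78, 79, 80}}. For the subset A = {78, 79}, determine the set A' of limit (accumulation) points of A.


A' = {78, 80}

For each x ∈ X, list the open sets U ∈ τ with x ∈ U, then check whether U ∩ (A ∖ {x}) ≠ ∅ for every such U.
  x = 78: opens ∋ x are {78, 79, 80}; each meets A ∖ {78}, so x IS a limit point.
  x = 79: open {79} ∋ x has {79} ∩ (A ∖ {79}) = ∅, so x is NOT a limit point.
  x = 80: opens ∋ x are {79, 80}, {78, 79, 80}; each meets A ∖ {80}, so x IS a limit point.
Collecting: A' = {78, 80}.


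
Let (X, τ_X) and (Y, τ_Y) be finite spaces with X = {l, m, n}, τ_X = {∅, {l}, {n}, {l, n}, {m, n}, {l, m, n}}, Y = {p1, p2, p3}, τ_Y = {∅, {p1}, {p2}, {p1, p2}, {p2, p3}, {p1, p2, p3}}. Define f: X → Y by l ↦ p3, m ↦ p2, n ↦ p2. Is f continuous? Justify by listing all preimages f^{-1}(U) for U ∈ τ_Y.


f IS continuous.

Compute f^{-1}(U) for each U ∈ τ_Y:
  U = ∅: f^{-1}(U) = ∅ ∈ τ_X ✓.
  U = {p1}: f^{-1}(U) = ∅ ∈ τ_X ✓.
  U = {p2}: f^{-1}(U) = {m, n} ∈ τ_X ✓.
  U = {p1, p2}: f^{-1}(U) = {m, n} ∈ τ_X ✓.
  U = {p2, p3}: f^{-1}(U) = {l, m, n} ∈ τ_X ✓.
  U = {p1, p2, p3}: f^{-1}(U) = {l, m, n} ∈ τ_X ✓.
Every preimage lies in τ_X, so f IS continuous.


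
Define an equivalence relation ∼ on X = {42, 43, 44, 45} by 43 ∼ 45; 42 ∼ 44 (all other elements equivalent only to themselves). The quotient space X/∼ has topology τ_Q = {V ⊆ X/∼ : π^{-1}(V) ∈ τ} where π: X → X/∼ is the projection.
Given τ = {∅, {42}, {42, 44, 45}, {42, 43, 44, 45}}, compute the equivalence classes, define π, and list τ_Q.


X/∼ = {[42=44], [43=45]}; |τ_Q| = 2.

Equivalence classes: [42=44], [43=45].
Quotient map π: X → X/∼ sends 42 ↦ [42=44], 43 ↦ [43=45], 44 ↦ [42=44], 45 ↦ [43=45].
For each subset V ⊆ X/∼, compute π^{-1}(V) ⊆ X and check whether π^{-1}(V) ∈ τ. V is open in τ_Q iff π^{-1}(V) ∈ τ.
  V = {}: π^{-1}(V) = ∅ ∈ τ ✓.
  V = {[42=44]}: π^{-1}(V) = {42, 44} ∉ τ ✗.
  V = {[43=45]}: π^{-1}(V) = {43, 45} ∉ τ ✗.
  V = {[42=44], [43=45]}: π^{-1}(V) = {42, 43, 44, 45} ∈ τ ✓.
Open sets in the quotient: τ_Q = {{}, {[42=44], [43=45]}} (2 elements).


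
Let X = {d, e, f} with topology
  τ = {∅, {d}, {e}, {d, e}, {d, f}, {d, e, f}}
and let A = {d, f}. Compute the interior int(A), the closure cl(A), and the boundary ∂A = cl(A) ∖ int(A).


int(A) = {d, f}, cl(A) = {d, f}, ∂A = ∅.

Closed sets in (X, τ) are complements of opens:
  closed(X, τ) = {∅, {e}, {f}, {d, f}, {e, f}, {d, e, f}}.
int(A) = ⋃ {U ∈ τ : U ⊆ A}. Opens contained in A: ∅, {d}, {d, f}.
Taking the union of these: int(A) = {d, f}.
cl(A) = ⋂ {C closed : A ⊆ C}. Closed sets containing A: {d, f}, {d, e, f}.
Intersecting these: cl(A) = {d, f}.
∂A = cl(A) ∖ int(A) = {d, f} ∖ {d, f} = ∅.


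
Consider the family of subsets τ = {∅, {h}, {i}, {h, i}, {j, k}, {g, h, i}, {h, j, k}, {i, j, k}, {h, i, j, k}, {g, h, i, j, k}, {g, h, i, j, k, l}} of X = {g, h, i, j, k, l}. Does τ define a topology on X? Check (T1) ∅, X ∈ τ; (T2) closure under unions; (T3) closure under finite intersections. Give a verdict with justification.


τ IS a topology on X.

Axiom (T1): ∅ ∈ τ? Yes; X ∈ τ? Yes.
Axiom (T2/T3): check pairwise unions and intersections of members of τ.
All pairwise intersections and unions checked — each lies in τ. Therefore τ satisfies (T1), (T2), (T3): it IS a topology on X.


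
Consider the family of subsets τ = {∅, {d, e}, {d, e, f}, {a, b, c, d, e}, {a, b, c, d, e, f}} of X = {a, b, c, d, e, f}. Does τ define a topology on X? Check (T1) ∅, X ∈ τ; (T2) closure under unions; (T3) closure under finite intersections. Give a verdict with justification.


τ IS a topology on X.

Axiom (T1): ∅ ∈ τ? Yes; X ∈ τ? Yes.
Axiom (T2/T3): check pairwise unions and intersections of members of τ.
All pairwise intersections and unions checked — each lies in τ. Therefore τ satisfies (T1), (T2), (T3): it IS a topology on X.


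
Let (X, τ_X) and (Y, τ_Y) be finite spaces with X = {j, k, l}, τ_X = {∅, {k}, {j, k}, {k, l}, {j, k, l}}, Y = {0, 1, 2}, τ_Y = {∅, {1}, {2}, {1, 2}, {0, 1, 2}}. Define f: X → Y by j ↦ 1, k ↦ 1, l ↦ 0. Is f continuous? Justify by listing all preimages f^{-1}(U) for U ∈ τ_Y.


f IS continuous.

Compute f^{-1}(U) for each U ∈ τ_Y:
  U = ∅: f^{-1}(U) = ∅ ∈ τ_X ✓.
  U = {1}: f^{-1}(U) = {j, k} ∈ τ_X ✓.
  U = {2}: f^{-1}(U) = ∅ ∈ τ_X ✓.
  U = {1, 2}: f^{-1}(U) = {j, k} ∈ τ_X ✓.
  U = {0, 1, 2}: f^{-1}(U) = {j, k, l} ∈ τ_X ✓.
Every preimage lies in τ_X, so f IS continuous.


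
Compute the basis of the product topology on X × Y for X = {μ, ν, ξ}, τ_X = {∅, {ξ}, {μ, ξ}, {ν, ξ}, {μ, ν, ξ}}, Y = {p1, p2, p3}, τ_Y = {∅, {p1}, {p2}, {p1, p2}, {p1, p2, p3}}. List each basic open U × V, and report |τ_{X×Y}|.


Basis B = {∅ × ∅, {ξ} × {p1}, {ξ} × {p2}, {μ, ξ} × {p1}, {μ, ξ} × {p2}, {ν, ξ} × {p1}, {ν, ξ} × {p2}, {ξ} × {p1, p2}, {μ, ν, ξ} × {p1}, {μ, ν, ξ} × {p2}, {ξ} × {p1, p2, p3}, {μ, ξ} × {p1, p2}, {ν, ξ} × {p1, p2}, {μ, ξ} × {p1, p2, p3}, {μ, ν, ξ} × {p1, p2}, {ν, ξ} × {p1, p2, p3}, {μ, ν, ξ} × {p1, p2, p3}}; |τ_{X×Y}| = 50.

Enumerate products U × V with U ∈ τ_X, V ∈ τ_Y (deduplicated):
  ∅ × ∅ = {} (∅)
  {ξ} × {p1} = {(ξ,p1)}
  {ξ} × {p2} = {(ξ,p2)}
  {μ, ξ} × {p1} = {(μ,p1), (ξ,p1)}
  {μ, ξ} × {p2} = {(μ,p2), (ξ,p2)}
  {ν, ξ} × {p1} = {(ν,p1), (ξ,p1)}
  {ν, ξ} × {p2} = {(ν,p2), (ξ,p2)}
  {ξ} × {p1, p2} = {(ξ,p1), (ξ,p2)}
  {μ, ν, ξ} × {p1} = {(μ,p1), (ν,p1), (ξ,p1)}
  {μ, ν, ξ} × {p2} = {(μ,p2), (ν,p2), (ξ,p2)}
  {ξ} × {p1, p2, p3} = {(ξ,p1), (ξ,p2), (ξ,p3)}
  {μ, ξ} × {p1, p2} = {(μ,p1), (μ,p2), (ξ,p1), (ξ,p2)}
  {ν, ξ} × {p1, p2} = {(ν,p1), (ν,p2), (ξ,p1), (ξ,p2)}
  {μ, ξ} × {p1, p2, p3} = {(μ,p1), (μ,p2), (μ,p3), (ξ,p1), (ξ,p2), (ξ,p3)}
  {μ, ν, ξ} × {p1, p2} = {(μ,p1), (μ,p2), (ν,p1), (ν,p2), (ξ,p1), (ξ,p2)}
  {ν, ξ} × {p1, p2, p3} = {(ν,p1), (ν,p2), (ν,p3), (ξ,p1), (ξ,p2), (ξ,p3)}
  {μ, ν, ξ} × {p1, p2, p3} = {(μ,p1), (μ,p2), (μ,p3), (ν,p1), (ν,p2), (ν,p3), (ξ,p1), (ξ,p2), (ξ,p3)}
These 17 distinct sets form the basis B.
Close under arbitrary unions to get τ_{X×Y}; counting gives |τ_{X×Y}| = 50.


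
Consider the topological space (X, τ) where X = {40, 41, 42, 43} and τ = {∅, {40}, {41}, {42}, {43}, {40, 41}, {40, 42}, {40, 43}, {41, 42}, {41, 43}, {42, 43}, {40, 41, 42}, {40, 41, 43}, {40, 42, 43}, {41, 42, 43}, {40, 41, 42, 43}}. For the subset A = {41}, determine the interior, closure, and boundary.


int(A) = {41}, cl(A) = {41}, ∂A = ∅.

Closed sets in (X, τ) are complements of opens:
  closed(X, τ) = {∅, {40}, {41}, {42}, {43}, {40, 41}, {40, 42}, {40, 43}, {41, 42}, {41, 43}, {42, 43}, {40, 41, 42}, {40, 41, 43}, {40, 42, 43}, {41, 42, 43}, {40, 41, 42, 43}}.
int(A) = ⋃ {U ∈ τ : U ⊆ A}. Opens contained in A: ∅, {41}.
Taking the union of these: int(A) = {41}.
cl(A) = ⋂ {C closed : A ⊆ C}. Closed sets containing A: {41}, {40, 41}, {41, 42}, {41, 43}, {40, 41, 42}, {40, 41, 43}, {41, 42, 43}, {40, 41, 42, 43}.
Intersecting these: cl(A) = {41}.
∂A = cl(A) ∖ int(A) = {41} ∖ {41} = ∅.


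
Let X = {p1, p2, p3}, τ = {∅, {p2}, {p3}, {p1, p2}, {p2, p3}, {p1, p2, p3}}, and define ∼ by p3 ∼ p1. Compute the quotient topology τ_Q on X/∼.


X/∼ = {[p1=p3], [p2]}; |τ_Q| = 3.

Equivalence classes: [p1=p3], [p2].
Quotient map π: X → X/∼ sends p1 ↦ [p1=p3], p2 ↦ [p2], p3 ↦ [p1=p3].
For each subset V ⊆ X/∼, compute π^{-1}(V) ⊆ X and check whether π^{-1}(V) ∈ τ. V is open in τ_Q iff π^{-1}(V) ∈ τ.
  V = {}: π^{-1}(V) = ∅ ∈ τ ✓.
  V = {[p1=p3]}: π^{-1}(V) = {p1, p3} ∉ τ ✗.
  V = {[p2]}: π^{-1}(V) = {p2} ∈ τ ✓.
  V = {[p1=p3], [p2]}: π^{-1}(V) = {p1, p2, p3} ∈ τ ✓.
Open sets in the quotient: τ_Q = {{}, {[p2]}, {[p1=p3], [p2]}} (3 elements).


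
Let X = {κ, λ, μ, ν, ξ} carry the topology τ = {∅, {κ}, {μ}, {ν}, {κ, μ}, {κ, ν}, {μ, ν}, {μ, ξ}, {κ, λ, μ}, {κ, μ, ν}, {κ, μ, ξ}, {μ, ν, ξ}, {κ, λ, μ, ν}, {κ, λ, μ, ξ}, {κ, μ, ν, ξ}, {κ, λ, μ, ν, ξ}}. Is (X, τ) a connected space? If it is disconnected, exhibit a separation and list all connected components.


(X, τ) is disconnected; components = [{ν}, {κ, λ, μ, ξ}].

Find clopen sets (U ∈ τ with X ∖ U ∈ τ):
  U = ∅, X ∖ U = {κ, λ, μ, ν, ξ} — both open, so U is clopen.
  U = {ν}, X ∖ U = {κ, λ, μ, ξ} — both open, so U is clopen.
  U = {κ, λ, μ, ξ}, X ∖ U = {ν} — both open, so U is clopen.
  U = {κ, λ, μ, ν, ξ}, X ∖ U = ∅ — both open, so U is clopen.
Nontrivial clopen(s) exist: e.g. {κ, λ, μ, ξ}. So (X, τ) is disconnected.
Compute connected components by grouping points that agree on all clopens:
  component: {ν}
  component: {κ, λ, μ, ξ}
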